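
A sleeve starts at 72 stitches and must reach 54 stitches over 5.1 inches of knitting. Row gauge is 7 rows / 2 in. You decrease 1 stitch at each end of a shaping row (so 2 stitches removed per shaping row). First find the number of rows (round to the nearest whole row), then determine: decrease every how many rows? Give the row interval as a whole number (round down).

Decrease every 2nd row.

Rows = 5.1 × 3.5 = 17.8 → 18 rows.
Stitches to remove: 18 → 9 shaping rows (at 2 st each).
18 / 9 = 2.00 → every 2 rows.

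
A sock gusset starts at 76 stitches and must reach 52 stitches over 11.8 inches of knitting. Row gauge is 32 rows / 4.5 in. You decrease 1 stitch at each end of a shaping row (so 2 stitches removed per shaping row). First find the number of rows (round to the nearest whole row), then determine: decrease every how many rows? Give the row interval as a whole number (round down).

Rows = 11.8 × 7.111 = 83.9 → 84 rows.
Stitches to remove: 24 → 12 shaping rows (at 2 st each).
84 / 12 = 7.00 → every 7 rows.

Decrease every 7th row.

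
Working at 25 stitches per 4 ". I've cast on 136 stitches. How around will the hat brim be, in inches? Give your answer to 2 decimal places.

25 stitches / 4 inch = 6.25 stitches per inch.
136 / 6.25 = 21.760 inches.

21.76 inches.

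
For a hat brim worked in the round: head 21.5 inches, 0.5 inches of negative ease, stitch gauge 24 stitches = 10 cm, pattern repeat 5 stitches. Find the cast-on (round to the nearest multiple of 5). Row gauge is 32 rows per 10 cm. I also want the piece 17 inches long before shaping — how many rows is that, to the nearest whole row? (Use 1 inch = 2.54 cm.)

Finished = 21.5 − 0.5 = 21 inches.
21 inches × 2.54 = 53.34 cm.
24/10 = 2.4 sts per cm; 53.34 × 2.4 = 128.02 sts.
Nearest multiple of 5 → 130.
17 inches = 43.18 cm; × 3.2 = 138.18 → 138 rows.

Cast on 130 stitches; work 138 rows.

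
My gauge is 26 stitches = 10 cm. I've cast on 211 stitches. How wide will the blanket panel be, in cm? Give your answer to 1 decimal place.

26 stitches / 10 cm = 2.6 stitches per cm.
211 / 2.6 = 81.15 cm.

81.2 cm.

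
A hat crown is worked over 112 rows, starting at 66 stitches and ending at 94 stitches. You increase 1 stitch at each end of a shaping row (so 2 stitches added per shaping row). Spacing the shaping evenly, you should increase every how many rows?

Increase every 8th row.

Stitches to add: |94 − 66| = 28.
Shaping rows needed: 28 / 2 = 14.
112 rows / 14 = every 8 rows.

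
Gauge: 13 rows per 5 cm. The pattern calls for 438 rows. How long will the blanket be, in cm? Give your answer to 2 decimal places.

13 rows / 5 cm = 2.6 rows per cm.
438 / 2.6 = 168.462 cm.

168.46 cm.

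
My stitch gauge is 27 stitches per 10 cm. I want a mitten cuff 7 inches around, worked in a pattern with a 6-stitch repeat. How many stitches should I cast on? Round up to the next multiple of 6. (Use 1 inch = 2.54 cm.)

7 in = 7 × 2.54 = 17.78 cm.
27 / 10 = 2.7 sts/cm.
17.78 × 2.7 = 48.01 sts.
→ 54.

CO 54 sts.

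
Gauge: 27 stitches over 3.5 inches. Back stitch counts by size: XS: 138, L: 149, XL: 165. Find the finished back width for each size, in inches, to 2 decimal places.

27/3.5 = 7.714 sts per in.
XS: 138 / 7.714 = 17.889 → 17.89 in.
L: 149 / 7.714 = 19.315 → 19.31 in.
XL: 165 / 7.714 = 21.389 → 21.39 in.

XS 17.89 inches; L 19.31 inches; XL 21.39 inches.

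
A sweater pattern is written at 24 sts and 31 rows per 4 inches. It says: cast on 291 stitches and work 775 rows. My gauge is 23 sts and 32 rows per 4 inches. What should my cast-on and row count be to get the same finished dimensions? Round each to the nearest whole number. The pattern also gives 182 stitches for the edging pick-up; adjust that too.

Stitches: 291 × 23/24 = 278.88 → 279.
Rows: 775 × 32/31 = 800.00 → 800.
edging pick-up: 182 × 23/24 = 174.42 → 174.

Cast on 279 stitches; work 800 rows; edging pick-up 174 stitches.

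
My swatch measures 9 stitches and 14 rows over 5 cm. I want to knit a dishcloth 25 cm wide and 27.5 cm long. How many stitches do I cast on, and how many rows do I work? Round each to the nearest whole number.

Cast on 45 stitches and work 77 rows.

Stitch gauge = 9/5 = 1.8 sts/cm; 25 × 1.8 = 45.00 → 45 sts.
Row gauge = 14/5 = 2.8 rows/cm; 27.5 × 2.8 = 77.00 → 77 rows.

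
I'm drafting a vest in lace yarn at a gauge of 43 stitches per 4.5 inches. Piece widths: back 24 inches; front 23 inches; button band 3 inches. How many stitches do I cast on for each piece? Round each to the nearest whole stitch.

back 229; front 220; button band 29.

Rate = 43/4.5 = 9.556 sts per in.
back: 24 × 9.556 = 229.33 → 229.
front: 23 × 9.556 = 219.78 → 220.
button band: 3 × 9.556 = 28.67 → 29.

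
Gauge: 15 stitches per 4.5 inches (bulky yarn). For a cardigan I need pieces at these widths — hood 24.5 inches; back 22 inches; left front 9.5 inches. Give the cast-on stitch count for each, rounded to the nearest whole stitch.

hood 82; back 73; left front 32.

Rate = 15/4.5 = 3.333 sts per in.
hood: 24.5 × 3.333 = 81.67 → 82.
back: 22 × 3.333 = 73.33 → 73.
left front: 9.5 × 3.333 = 31.67 → 32.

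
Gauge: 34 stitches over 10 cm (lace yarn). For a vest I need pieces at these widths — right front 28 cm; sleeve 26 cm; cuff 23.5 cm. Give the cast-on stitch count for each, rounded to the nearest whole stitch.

Rate = 34/10 = 3.4 sts per cm.
right front: 28 × 3.4 = 95.20 → 95.
sleeve: 26 × 3.4 = 88.40 → 88.
cuff: 23.5 × 3.4 = 79.90 → 80.

right front 95; sleeve 88; cuff 80.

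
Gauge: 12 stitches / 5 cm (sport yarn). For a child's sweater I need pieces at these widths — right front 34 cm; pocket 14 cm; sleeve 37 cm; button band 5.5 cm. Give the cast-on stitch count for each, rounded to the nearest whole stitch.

right front 82; pocket 34; sleeve 89; button band 13.

Rate = 12/5 = 2.4 sts per cm.
right front: 34 × 2.4 = 81.60 → 82.
pocket: 14 × 2.4 = 33.60 → 34.
sleeve: 37 × 2.4 = 88.80 → 89.
button band: 5.5 × 2.4 = 13.20 → 13.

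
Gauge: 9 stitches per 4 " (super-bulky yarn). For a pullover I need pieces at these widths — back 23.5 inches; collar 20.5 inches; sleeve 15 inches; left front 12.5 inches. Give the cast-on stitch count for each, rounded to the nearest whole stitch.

back 53; collar 46; sleeve 34; left front 28.

Rate = 9/4 = 2.25 sts per in.
back: 23.5 × 2.25 = 52.88 → 53.
collar: 20.5 × 2.25 = 46.12 → 46.
sleeve: 15 × 2.25 = 33.75 → 34.
left front: 12.5 × 2.25 = 28.12 → 28.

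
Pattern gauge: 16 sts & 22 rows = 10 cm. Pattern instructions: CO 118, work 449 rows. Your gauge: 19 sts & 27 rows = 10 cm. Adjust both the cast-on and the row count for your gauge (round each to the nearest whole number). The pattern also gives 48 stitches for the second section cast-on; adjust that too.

Cast on 140 stitches; work 551 rows; second section cast-on 57 stitches.

Stitches: 118 × 19/16 = 140.12 → 140.
Rows: 449 × 27/22 = 551.05 → 551.
second section cast-on: 48 × 19/16 = 57.00 → 57.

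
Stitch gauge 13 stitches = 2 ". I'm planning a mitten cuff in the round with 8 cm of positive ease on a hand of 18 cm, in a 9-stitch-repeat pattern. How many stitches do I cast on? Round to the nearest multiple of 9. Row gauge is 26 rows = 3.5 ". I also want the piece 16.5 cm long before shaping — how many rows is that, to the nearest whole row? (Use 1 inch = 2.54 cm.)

Finished = 18 + 8 = 26 cm.
26 cm × 1/2.54 = 10.24 inches.
13/2 = 6.5 sts per in; 10.24 × 6.5 = 66.54 sts.
Nearest multiple of 9 → 63.
16.5 cm = 6.50 inches; × 7.429 = 48.26 → 48 rows.

Cast on 63 stitches; work 48 rows.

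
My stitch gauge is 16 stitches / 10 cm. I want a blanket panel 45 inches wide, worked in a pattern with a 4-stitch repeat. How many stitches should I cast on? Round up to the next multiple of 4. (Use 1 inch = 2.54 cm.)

45 in = 45 × 2.54 = 114.30 cm.
16 / 10 = 1.6 sts/cm.
114.30 × 1.6 = 182.88 sts.
→ 184.

Cast on 184 stitches.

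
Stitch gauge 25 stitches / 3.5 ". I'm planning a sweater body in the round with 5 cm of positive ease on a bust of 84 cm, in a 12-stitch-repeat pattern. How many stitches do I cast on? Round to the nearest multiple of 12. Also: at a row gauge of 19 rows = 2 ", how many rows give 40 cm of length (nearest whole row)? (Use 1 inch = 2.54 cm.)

Cast on 252 stitches; work 150 rows.

Finished = 84 + 5 = 89 cm.
89 cm × 1/2.54 = 35.04 inches.
25/3.5 = 7.143 sts per in; 35.04 × 7.143 = 250.28 sts.
Nearest multiple of 12 → 252.
40 cm = 15.75 inches; × 9.5 = 149.61 → 150 rows.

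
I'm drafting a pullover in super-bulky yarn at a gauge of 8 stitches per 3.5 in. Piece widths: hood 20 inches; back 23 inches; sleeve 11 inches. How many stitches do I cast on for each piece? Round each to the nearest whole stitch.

hood 46; back 53; sleeve 25.

Rate = 8/3.5 = 2.286 sts per in.
hood: 20 × 2.286 = 45.71 → 46.
back: 23 × 2.286 = 52.57 → 53.
sleeve: 11 × 2.286 = 25.14 → 25.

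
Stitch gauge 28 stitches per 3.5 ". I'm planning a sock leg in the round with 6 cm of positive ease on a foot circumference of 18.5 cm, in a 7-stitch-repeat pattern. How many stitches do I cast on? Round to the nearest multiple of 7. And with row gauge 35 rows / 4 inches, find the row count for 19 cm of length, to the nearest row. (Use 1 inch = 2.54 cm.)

Finished = 18.5 + 6 = 24.5 cm.
24.5 cm × 1/2.54 = 9.65 inches.
28/3.5 = 8 sts per in; 9.65 × 8 = 77.17 sts.
Nearest multiple of 7 → 77.
19 cm = 7.48 inches; × 8.75 = 65.45 → 65 rows.

Cast on 77 stitches; work 65 rows.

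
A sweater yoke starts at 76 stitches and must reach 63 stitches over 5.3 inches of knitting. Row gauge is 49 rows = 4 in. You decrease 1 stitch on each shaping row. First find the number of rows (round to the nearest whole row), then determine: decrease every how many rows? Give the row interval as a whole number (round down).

Rows = 5.3 × 12.25 = 64.9 → 65 rows.
Stitches to remove: 13 → 13 shaping rows (at 1 st each).
65 / 13 = 5.00 → every 5 rows.

Decrease every 5th row.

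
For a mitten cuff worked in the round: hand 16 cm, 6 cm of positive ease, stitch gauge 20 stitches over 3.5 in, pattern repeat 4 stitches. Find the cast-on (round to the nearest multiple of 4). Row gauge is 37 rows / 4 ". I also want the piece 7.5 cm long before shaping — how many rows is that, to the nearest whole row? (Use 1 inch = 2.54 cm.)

Finished = 16 + 6 = 22 cm.
22 cm × 1/2.54 = 8.66 inches.
20/3.5 = 5.714 sts per in; 8.66 × 5.714 = 49.49 sts.
Nearest multiple of 4 → 48.
7.5 cm = 2.95 inches; × 9.25 = 27.31 → 27 rows.

Cast on 48 stitches; work 27 rows.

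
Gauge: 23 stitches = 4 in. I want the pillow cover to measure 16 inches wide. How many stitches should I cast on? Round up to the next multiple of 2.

23 stitches / 4 in = 5.75 stitches per inch.
16 × 5.75 = 92.00 stitches.

CO 92 sts.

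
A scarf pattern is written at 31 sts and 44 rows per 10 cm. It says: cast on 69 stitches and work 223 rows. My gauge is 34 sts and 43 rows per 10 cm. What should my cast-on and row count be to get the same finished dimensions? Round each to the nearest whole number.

Cast on 76 stitches; work 218 rows.

Stitches: 69 × 34/31 = 75.68 → 76.
Rows: 223 × 43/44 = 217.93 → 218.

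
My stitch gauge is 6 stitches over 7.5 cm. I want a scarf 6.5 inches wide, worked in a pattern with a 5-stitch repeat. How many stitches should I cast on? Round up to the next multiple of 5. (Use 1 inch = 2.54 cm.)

6.5 in = 6.5 × 2.54 = 16.51 cm.
6 / 7.5 = 0.8 sts/cm.
16.51 × 0.8 = 13.21 sts.
→ 15.

Cast on 15 stitches.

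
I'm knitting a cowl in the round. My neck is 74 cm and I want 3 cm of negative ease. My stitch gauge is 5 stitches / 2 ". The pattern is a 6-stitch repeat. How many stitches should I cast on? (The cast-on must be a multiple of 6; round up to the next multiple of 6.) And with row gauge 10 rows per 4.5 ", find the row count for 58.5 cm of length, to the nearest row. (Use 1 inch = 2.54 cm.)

Cast on 72 stitches; work 51 rows.

Finished = 74 − 3 = 71 cm.
71 cm × 1/2.54 = 27.95 inches.
5/2 = 2.5 sts per in; 27.95 × 2.5 = 69.88 sts.
Next multiple of 6 → 72.
58.5 cm = 23.03 inches; × 2.222 = 51.18 → 51 rows.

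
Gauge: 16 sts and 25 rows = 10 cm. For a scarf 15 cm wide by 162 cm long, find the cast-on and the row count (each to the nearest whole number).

Stitch gauge = 16/10 = 1.6 sts/cm; 15 × 1.6 = 24.00 → 24 sts.
Row gauge = 25/10 = 2.5 rows/cm; 162 × 2.5 = 405.00 → 405 rows.

Cast on 24 stitches and work 405 rows.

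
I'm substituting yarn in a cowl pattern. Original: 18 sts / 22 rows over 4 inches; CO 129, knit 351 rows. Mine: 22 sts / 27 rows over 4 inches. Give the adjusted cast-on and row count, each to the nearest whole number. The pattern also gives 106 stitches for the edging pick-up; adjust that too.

Cast on 158 stitches; work 431 rows; edging pick-up 130 stitches.

Stitches: 129 × 22/18 = 157.67 → 158.
Rows: 351 × 27/22 = 430.77 → 431.
edging pick-up: 106 × 22/18 = 129.56 → 130.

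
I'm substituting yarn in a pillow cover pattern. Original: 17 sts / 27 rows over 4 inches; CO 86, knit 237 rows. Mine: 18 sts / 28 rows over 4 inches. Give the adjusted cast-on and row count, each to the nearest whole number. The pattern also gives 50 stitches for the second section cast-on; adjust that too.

Stitches: 86 × 18/17 = 91.06 → 91.
Rows: 237 × 28/27 = 245.78 → 246.
second section cast-on: 50 × 18/17 = 52.94 → 53.

Cast on 91 stitches; work 246 rows; second section cast-on 53 stitches.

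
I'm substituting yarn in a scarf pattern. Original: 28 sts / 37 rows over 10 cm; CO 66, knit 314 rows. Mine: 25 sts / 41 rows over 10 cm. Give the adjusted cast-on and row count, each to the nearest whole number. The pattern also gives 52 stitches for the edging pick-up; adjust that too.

Stitches: 66 × 25/28 = 58.93 → 59.
Rows: 314 × 41/37 = 347.95 → 348.
edging pick-up: 52 × 25/28 = 46.43 → 46.

Cast on 59 stitches; work 348 rows; edging pick-up 46 stitches.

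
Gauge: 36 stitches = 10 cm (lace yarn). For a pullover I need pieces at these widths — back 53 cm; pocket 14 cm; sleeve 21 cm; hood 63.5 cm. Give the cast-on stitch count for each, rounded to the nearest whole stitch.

Rate = 36/10 = 3.6 sts per cm.
back: 53 × 3.6 = 190.80 → 191.
pocket: 14 × 3.6 = 50.40 → 50.
sleeve: 21 × 3.6 = 75.60 → 76.
hood: 63.5 × 3.6 = 228.60 → 229.

back 191; pocket 50; sleeve 76; hood 229.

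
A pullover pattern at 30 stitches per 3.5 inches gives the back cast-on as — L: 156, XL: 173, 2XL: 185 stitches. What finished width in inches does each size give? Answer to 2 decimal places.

30/3.5 = 8.571 sts per in.
L: 156 / 8.571 = 18.200 → 18.20 in.
XL: 173 / 8.571 = 20.183 → 20.18 in.
2XL: 185 / 8.571 = 21.583 → 21.58 in.

L 18.20 inches; XL 20.18 inches; 2XL 21.58 inches.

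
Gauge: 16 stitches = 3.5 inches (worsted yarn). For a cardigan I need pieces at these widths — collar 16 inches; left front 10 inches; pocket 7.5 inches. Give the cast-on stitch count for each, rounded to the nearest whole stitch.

collar 73; left front 46; pocket 34.

Rate = 16/3.5 = 4.571 sts per in.
collar: 16 × 4.571 = 73.14 → 73.
left front: 10 × 4.571 = 45.71 → 46.
pocket: 7.5 × 4.571 = 34.29 → 34.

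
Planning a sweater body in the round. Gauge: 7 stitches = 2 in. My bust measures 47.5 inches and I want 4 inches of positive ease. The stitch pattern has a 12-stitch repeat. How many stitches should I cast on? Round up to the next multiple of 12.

Finished = 47.5 + 4 = 51.5 inches.
7 / 2 = 3.5 sts/in.
51.5 × 3.5 = 180.25 sts.
Next multiple of 12: 192.

CO 192 sts.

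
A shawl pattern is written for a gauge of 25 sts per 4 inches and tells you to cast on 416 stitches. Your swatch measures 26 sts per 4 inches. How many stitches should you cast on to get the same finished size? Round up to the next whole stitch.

Cast on 433 stitches.

Scale factor = 26 / 25 = 1.040.
416 × 26 / 25 = 432.64 sts.
→ 433 sts.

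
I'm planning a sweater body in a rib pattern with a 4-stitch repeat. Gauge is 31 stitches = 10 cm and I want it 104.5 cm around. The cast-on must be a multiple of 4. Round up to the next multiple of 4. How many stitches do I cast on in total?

324 stitches.

31 / 10 = 3.1 sts per cm.
104.5 × 3.1 = 323.95 sts.
Next multiple of 4: 324.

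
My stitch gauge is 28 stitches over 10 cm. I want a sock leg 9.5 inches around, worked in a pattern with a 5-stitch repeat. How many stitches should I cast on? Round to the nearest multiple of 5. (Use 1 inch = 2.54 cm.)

Cast on 70 stitches.

9.5 in = 9.5 × 2.54 = 24.13 cm.
28 / 10 = 2.8 sts/cm.
24.13 × 2.8 = 67.56 sts.
→ 70.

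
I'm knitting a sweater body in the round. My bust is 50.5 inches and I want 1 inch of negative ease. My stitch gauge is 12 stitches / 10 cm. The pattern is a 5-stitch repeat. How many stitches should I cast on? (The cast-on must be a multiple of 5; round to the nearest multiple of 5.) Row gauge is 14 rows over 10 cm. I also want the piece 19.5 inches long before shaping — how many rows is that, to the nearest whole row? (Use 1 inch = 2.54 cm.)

Finished = 50.5 − 1 = 49.5 inches.
49.5 inches × 2.54 = 125.73 cm.
12/10 = 1.2 sts per cm; 125.73 × 1.2 = 150.88 sts.
Nearest multiple of 5 → 150.
19.5 inches = 49.53 cm; × 1.4 = 69.34 → 69 rows.

Cast on 150 stitches; work 69 rows.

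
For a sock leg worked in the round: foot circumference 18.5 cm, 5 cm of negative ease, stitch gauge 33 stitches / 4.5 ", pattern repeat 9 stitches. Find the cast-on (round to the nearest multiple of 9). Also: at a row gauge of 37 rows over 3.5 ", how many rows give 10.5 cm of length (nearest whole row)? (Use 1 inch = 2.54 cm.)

Cast on 36 stitches; work 44 rows.

Finished = 18.5 − 5 = 13.5 cm.
13.5 cm × 1/2.54 = 5.31 inches.
33/4.5 = 7.333 sts per in; 5.31 × 7.333 = 38.98 sts.
Nearest multiple of 9 → 36.
10.5 cm = 4.13 inches; × 10.571 = 43.70 → 44 rows.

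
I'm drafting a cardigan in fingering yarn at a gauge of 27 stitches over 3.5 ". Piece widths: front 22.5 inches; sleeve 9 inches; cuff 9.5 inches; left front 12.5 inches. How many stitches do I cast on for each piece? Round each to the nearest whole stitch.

Rate = 27/3.5 = 7.714 sts per in.
front: 22.5 × 7.714 = 173.57 → 174.
sleeve: 9 × 7.714 = 69.43 → 69.
cuff: 9.5 × 7.714 = 73.29 → 73.
left front: 12.5 × 7.714 = 96.43 → 96.

front 174; sleeve 69; cuff 73; left front 96.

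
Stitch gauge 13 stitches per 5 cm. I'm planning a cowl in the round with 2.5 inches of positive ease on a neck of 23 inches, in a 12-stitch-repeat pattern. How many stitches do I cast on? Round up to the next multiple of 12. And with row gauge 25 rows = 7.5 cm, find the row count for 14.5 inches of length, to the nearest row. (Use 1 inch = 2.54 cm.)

Finished = 23 + 2.5 = 25.5 inches.
25.5 inches × 2.54 = 64.77 cm.
13/5 = 2.6 sts per cm; 64.77 × 2.6 = 168.40 sts.
Next multiple of 12 → 180.
14.5 inches = 36.83 cm; × 3.333 = 122.77 → 123 rows.

Cast on 180 stitches; work 123 rows.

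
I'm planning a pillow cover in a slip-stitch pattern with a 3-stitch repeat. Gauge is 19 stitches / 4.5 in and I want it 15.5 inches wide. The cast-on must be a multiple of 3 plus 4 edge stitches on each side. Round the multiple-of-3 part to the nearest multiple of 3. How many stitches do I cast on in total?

Cast on 65 stitches.

19 / 4.5 = 4.222 sts per inch.
15.5 × 4.222 = 65.44 sts.
Less 8 edge sts → 57.44 for the repeat.
Nearest multiple of 3: 57.
Add back 8 edge sts → 65.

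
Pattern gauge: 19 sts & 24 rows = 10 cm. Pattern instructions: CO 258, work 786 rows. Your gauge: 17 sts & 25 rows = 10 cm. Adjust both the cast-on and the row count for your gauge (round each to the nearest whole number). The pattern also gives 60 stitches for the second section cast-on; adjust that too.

Cast on 231 stitches; work 819 rows; second section cast-on 54 stitches.

Stitches: 258 × 17/19 = 230.84 → 231.
Rows: 786 × 25/24 = 818.75 → 819.
second section cast-on: 60 × 17/19 = 53.68 → 54.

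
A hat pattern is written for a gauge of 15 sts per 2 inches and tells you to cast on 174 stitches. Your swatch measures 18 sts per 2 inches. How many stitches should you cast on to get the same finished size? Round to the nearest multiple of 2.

Scale factor = 18 / 15 = 1.200.
174 × 18 / 15 = 208.80 sts.
→ 208 sts.

CO 208 sts.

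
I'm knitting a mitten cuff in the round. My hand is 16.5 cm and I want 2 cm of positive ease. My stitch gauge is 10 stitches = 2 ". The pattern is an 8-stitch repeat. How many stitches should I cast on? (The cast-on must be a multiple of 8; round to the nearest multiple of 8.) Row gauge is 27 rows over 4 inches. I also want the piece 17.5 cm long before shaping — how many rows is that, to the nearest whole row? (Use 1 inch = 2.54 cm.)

Finished = 16.5 + 2 = 18.5 cm.
18.5 cm × 1/2.54 = 7.28 inches.
10/2 = 5 sts per in; 7.28 × 5 = 36.42 sts.
Nearest multiple of 8 → 40.
17.5 cm = 6.89 inches; × 6.75 = 46.51 → 47 rows.

Cast on 40 stitches; work 47 rows.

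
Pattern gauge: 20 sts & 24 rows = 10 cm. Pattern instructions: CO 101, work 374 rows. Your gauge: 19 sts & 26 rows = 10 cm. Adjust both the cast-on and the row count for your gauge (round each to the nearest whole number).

Stitches: 101 × 19/20 = 95.95 → 96.
Rows: 374 × 26/24 = 405.17 → 405.

Cast on 96 stitches; work 405 rows.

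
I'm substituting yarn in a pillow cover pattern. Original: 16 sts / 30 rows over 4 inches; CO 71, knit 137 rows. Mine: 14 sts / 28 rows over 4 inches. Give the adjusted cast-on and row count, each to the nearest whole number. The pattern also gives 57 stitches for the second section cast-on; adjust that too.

Stitches: 71 × 14/16 = 62.12 → 62.
Rows: 137 × 28/30 = 127.87 → 128.
second section cast-on: 57 × 14/16 = 49.88 → 50.

Cast on 62 stitches; work 128 rows; second section cast-on 50 stitches.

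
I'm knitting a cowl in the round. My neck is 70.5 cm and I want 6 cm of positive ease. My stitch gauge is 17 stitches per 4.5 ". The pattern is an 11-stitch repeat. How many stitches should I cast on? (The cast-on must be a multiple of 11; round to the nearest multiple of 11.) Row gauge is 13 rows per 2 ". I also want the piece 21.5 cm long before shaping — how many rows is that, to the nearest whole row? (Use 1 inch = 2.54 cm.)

Finished = 70.5 + 6 = 76.5 cm.
76.5 cm × 1/2.54 = 30.12 inches.
17/4.5 = 3.778 sts per in; 30.12 × 3.778 = 113.78 sts.
Nearest multiple of 11 → 110.
21.5 cm = 8.46 inches; × 6.5 = 55.02 → 55 rows.

Cast on 110 stitches; work 55 rows.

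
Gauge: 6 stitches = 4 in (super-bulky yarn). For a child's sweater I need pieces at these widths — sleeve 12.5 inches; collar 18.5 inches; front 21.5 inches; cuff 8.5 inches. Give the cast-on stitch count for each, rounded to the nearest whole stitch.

sleeve 19; collar 28; front 32; cuff 13.

Rate = 6/4 = 1.5 sts per in.
sleeve: 12.5 × 1.5 = 18.75 → 19.
collar: 18.5 × 1.5 = 27.75 → 28.
front: 21.5 × 1.5 = 32.25 → 32.
cuff: 8.5 × 1.5 = 12.75 → 13.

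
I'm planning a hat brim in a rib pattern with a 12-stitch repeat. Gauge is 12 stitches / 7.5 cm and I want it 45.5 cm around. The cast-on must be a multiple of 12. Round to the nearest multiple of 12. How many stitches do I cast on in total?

12 / 7.5 = 1.6 sts per cm.
45.5 × 1.6 = 72.80 sts.
Nearest multiple of 12: 72.

72 stitches.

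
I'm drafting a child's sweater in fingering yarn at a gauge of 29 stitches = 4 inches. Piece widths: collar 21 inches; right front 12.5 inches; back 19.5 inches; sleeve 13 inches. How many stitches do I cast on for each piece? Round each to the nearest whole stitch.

Rate = 29/4 = 7.25 sts per in.
collar: 21 × 7.25 = 152.25 → 152.
right front: 12.5 × 7.25 = 90.62 → 91.
back: 19.5 × 7.25 = 141.38 → 141.
sleeve: 13 × 7.25 = 94.25 → 94.

collar 152; right front 91; back 141; sleeve 94.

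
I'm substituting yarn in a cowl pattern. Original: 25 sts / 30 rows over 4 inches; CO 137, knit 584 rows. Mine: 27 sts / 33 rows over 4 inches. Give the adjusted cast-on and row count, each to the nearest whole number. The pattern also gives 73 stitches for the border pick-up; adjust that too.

Stitches: 137 × 27/25 = 147.96 → 148.
Rows: 584 × 33/30 = 642.40 → 642.
border pick-up: 73 × 27/25 = 78.84 → 79.

Cast on 148 stitches; work 642 rows; border pick-up 79 stitches.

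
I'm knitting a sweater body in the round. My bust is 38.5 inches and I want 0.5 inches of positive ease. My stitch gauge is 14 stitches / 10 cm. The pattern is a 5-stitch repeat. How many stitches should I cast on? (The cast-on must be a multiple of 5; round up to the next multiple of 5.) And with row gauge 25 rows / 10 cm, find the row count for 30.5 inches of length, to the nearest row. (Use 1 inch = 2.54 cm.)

Cast on 140 stitches; work 194 rows.

Finished = 38.5 + 0.5 = 39 inches.
39 inches × 2.54 = 99.06 cm.
14/10 = 1.4 sts per cm; 99.06 × 1.4 = 138.68 sts.
Next multiple of 5 → 140.
30.5 inches = 77.47 cm; × 2.5 = 193.68 → 194 rows.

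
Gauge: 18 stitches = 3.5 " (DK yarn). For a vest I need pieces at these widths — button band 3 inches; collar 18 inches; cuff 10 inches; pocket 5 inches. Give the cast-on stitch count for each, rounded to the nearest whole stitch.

button band 15; collar 93; cuff 51; pocket 26.

Rate = 18/3.5 = 5.143 sts per in.
button band: 3 × 5.143 = 15.43 → 15.
collar: 18 × 5.143 = 92.57 → 93.
cuff: 10 × 5.143 = 51.43 → 51.
pocket: 5 × 5.143 = 25.71 → 26.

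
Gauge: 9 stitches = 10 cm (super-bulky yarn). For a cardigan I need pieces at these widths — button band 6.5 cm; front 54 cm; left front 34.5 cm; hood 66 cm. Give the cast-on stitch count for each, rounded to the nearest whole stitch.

button band 6; front 49; left front 31; hood 59.

Rate = 9/10 = 0.9 sts per cm.
button band: 6.5 × 0.9 = 5.85 → 6.
front: 54 × 0.9 = 48.60 → 49.
left front: 34.5 × 0.9 = 31.05 → 31.
hood: 66 × 0.9 = 59.40 → 59.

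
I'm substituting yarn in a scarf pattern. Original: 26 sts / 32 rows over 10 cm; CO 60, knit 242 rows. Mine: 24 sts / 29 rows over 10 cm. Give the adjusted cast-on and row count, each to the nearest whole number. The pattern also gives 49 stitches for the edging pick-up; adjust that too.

Stitches: 60 × 24/26 = 55.38 → 55.
Rows: 242 × 29/32 = 219.31 → 219.
edging pick-up: 49 × 24/26 = 45.23 → 45.

Cast on 55 stitches; work 219 rows; edging pick-up 45 stitches.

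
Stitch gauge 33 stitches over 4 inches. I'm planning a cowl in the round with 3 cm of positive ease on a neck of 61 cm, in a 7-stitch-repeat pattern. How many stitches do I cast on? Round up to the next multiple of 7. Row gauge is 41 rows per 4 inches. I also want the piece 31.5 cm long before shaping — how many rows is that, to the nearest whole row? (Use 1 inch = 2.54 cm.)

Finished = 61 + 3 = 64 cm.
64 cm × 1/2.54 = 25.20 inches.
33/4 = 8.25 sts per in; 25.20 × 8.25 = 207.87 sts.
Next multiple of 7 → 210.
31.5 cm = 12.40 inches; × 10.25 = 127.12 → 127 rows.

Cast on 210 stitches; work 127 rows.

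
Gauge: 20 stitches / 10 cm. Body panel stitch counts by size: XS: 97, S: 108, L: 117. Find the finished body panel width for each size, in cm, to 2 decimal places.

20/10 = 2 sts per cm.
XS: 97 / 2 = 48.500 → 48.50 cm.
S: 108 / 2 = 54.000 → 54.00 cm.
L: 117 / 2 = 58.500 → 58.50 cm.

XS 48.50 cm; S 54.00 cm; L 58.50 cm.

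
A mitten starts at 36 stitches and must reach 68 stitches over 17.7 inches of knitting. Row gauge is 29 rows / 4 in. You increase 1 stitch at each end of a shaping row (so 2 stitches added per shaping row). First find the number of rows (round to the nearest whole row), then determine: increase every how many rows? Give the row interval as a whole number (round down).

Increase every 8th row.

Rows = 17.7 × 7.25 = 128.3 → 128 rows.
Stitches to add: 32 → 16 shaping rows (at 2 st each).
128 / 16 = 8.00 → every 8 rows.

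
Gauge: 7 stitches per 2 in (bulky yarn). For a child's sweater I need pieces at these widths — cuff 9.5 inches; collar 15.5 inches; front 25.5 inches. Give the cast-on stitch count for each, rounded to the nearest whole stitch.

Rate = 7/2 = 3.5 sts per in.
cuff: 9.5 × 3.5 = 33.25 → 33.
collar: 15.5 × 3.5 = 54.25 → 54.
front: 25.5 × 3.5 = 89.25 → 89.

cuff 33; collar 54; front 89.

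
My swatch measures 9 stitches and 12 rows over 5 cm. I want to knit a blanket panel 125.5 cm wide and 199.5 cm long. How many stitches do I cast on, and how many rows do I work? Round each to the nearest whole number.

Stitch gauge = 9/5 = 1.8 sts/cm; 125.5 × 1.8 = 225.90 → 226 sts.
Row gauge = 12/5 = 2.4 rows/cm; 199.5 × 2.4 = 478.80 → 479 rows.

Cast on 226 stitches and work 479 rows.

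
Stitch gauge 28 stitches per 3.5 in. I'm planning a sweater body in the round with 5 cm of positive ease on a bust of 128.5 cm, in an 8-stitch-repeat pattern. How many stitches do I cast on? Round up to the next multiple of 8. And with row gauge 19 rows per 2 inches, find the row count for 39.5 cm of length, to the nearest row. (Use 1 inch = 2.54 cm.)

Cast on 424 stitches; work 148 rows.

Finished = 128.5 + 5 = 133.5 cm.
133.5 cm × 1/2.54 = 52.56 inches.
28/3.5 = 8 sts per in; 52.56 × 8 = 420.47 sts.
Next multiple of 8 → 424.
39.5 cm = 15.55 inches; × 9.5 = 147.74 → 148 rows.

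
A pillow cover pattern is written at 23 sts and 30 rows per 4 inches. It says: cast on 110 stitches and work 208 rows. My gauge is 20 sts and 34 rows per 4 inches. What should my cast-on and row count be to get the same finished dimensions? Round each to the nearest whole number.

Stitches: 110 × 20/23 = 95.65 → 96.
Rows: 208 × 34/30 = 235.73 → 236.

Cast on 96 stitches; work 236 rows.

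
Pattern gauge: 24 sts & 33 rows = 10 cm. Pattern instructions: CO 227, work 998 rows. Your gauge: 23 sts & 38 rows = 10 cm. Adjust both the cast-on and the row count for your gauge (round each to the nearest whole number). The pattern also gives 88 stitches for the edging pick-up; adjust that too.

Stitches: 227 × 23/24 = 217.54 → 218.
Rows: 998 × 38/33 = 1149.21 → 1149.
edging pick-up: 88 × 23/24 = 84.33 → 84.

Cast on 218 stitches; work 1149 rows; edging pick-up 84 stitches.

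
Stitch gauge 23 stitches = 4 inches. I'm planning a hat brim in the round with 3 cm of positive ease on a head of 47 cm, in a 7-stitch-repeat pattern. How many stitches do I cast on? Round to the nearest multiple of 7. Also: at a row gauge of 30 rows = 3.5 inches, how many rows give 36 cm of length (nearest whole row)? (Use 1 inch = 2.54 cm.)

Finished = 47 + 3 = 50 cm.
50 cm × 1/2.54 = 19.69 inches.
23/4 = 5.75 sts per in; 19.69 × 5.75 = 113.19 sts.
Nearest multiple of 7 → 112.
36 cm = 14.17 inches; × 8.571 = 121.48 → 121 rows.

Cast on 112 stitches; work 121 rows.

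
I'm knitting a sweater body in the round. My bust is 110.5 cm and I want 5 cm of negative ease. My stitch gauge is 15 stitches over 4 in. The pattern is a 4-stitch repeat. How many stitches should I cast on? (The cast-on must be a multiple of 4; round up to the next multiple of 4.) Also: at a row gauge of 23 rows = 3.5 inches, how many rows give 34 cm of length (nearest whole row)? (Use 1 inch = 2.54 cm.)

Finished = 110.5 − 5 = 105.5 cm.
105.5 cm × 1/2.54 = 41.54 inches.
15/4 = 3.75 sts per in; 41.54 × 3.75 = 155.76 sts.
Next multiple of 4 → 156.
34 cm = 13.39 inches; × 6.571 = 87.96 → 88 rows.

Cast on 156 stitches; work 88 rows.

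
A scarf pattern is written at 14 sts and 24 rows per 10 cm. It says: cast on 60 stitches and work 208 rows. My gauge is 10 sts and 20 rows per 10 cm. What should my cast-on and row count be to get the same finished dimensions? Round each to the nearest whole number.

Stitches: 60 × 10/14 = 42.86 → 43.
Rows: 208 × 20/24 = 173.33 → 173.

Cast on 43 stitches; work 173 rows.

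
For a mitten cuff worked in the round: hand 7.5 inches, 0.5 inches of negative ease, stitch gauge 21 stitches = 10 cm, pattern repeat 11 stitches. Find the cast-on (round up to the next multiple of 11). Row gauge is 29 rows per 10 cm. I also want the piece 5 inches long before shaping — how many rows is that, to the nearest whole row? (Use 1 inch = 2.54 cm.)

Cast on 44 stitches; work 37 rows.

Finished = 7.5 − 0.5 = 7 inches.
7 inches × 2.54 = 17.78 cm.
21/10 = 2.1 sts per cm; 17.78 × 2.1 = 37.34 sts.
Next multiple of 11 → 44.
5 inches = 12.70 cm; × 2.9 = 36.83 → 37 rows.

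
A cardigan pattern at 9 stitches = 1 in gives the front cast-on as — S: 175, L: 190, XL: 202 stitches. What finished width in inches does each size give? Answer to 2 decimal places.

9/1 = 9 sts per in.
S: 175 / 9 = 19.444 → 19.44 in.
L: 190 / 9 = 21.111 → 21.11 in.
XL: 202 / 9 = 22.444 → 22.44 in.

S 19.44 inches; L 21.11 inches; XL 22.44 inches.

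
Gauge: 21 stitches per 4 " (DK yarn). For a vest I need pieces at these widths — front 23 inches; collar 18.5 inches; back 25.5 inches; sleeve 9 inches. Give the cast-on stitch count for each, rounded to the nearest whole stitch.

front 121; collar 97; back 134; sleeve 47.

Rate = 21/4 = 5.25 sts per in.
front: 23 × 5.25 = 120.75 → 121.
collar: 18.5 × 5.25 = 97.12 → 97.
back: 25.5 × 5.25 = 133.88 → 134.
sleeve: 9 × 5.25 = 47.25 → 47.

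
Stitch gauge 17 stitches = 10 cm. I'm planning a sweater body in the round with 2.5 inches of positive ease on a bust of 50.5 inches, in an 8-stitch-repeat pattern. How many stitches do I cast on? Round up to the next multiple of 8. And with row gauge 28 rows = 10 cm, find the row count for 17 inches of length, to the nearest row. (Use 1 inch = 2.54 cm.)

Cast on 232 stitches; work 121 rows.

Finished = 50.5 + 2.5 = 53 inches.
53 inches × 2.54 = 134.62 cm.
17/10 = 1.7 sts per cm; 134.62 × 1.7 = 228.85 sts.
Next multiple of 8 → 232.
17 inches = 43.18 cm; × 2.8 = 120.90 → 121 rows.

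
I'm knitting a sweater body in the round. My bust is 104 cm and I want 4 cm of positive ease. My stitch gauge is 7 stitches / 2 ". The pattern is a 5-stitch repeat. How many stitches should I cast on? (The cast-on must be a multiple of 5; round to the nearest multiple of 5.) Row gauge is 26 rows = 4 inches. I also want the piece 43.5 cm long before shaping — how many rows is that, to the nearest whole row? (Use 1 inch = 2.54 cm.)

Cast on 150 stitches; work 111 rows.

Finished = 104 + 4 = 108 cm.
108 cm × 1/2.54 = 42.52 inches.
7/2 = 3.5 sts per in; 42.52 × 3.5 = 148.82 sts.
Nearest multiple of 5 → 150.
43.5 cm = 17.13 inches; × 6.5 = 111.32 → 111 rows.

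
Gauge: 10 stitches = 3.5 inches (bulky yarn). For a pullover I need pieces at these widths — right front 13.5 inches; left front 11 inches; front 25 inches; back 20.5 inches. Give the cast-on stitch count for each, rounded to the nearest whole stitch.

Rate = 10/3.5 = 2.857 sts per in.
right front: 13.5 × 2.857 = 38.57 → 39.
left front: 11 × 2.857 = 31.43 → 31.
front: 25 × 2.857 = 71.43 → 71.
back: 20.5 × 2.857 = 58.57 → 59.

right front 39; left front 31; front 71; back 59.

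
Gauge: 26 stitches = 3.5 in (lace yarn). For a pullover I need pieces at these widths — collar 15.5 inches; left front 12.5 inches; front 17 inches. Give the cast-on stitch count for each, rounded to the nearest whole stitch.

collar 115; left front 93; front 126.

Rate = 26/3.5 = 7.429 sts per in.
collar: 15.5 × 7.429 = 115.14 → 115.
left front: 12.5 × 7.429 = 92.86 → 93.
front: 17 × 7.429 = 126.29 → 126.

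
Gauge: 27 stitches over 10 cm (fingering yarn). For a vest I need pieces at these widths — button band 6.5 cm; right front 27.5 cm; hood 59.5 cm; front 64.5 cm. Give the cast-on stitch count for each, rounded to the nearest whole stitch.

button band 18; right front 74; hood 161; front 174.

Rate = 27/10 = 2.7 sts per cm.
button band: 6.5 × 2.7 = 17.55 → 18.
right front: 27.5 × 2.7 = 74.25 → 74.
hood: 59.5 × 2.7 = 160.65 → 161.
front: 64.5 × 2.7 = 174.15 → 174.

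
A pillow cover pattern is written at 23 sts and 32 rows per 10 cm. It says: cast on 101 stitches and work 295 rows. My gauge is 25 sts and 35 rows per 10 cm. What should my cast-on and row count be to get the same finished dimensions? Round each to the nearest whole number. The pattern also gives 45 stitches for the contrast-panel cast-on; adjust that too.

Cast on 110 stitches; work 323 rows; contrast-panel cast-on 49 stitches.

Stitches: 101 × 25/23 = 109.78 → 110.
Rows: 295 × 35/32 = 322.66 → 323.
contrast-panel cast-on: 45 × 25/23 = 48.91 → 49.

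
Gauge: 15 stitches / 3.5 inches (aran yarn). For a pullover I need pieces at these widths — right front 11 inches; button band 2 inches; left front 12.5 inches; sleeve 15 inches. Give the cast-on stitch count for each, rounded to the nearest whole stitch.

Rate = 15/3.5 = 4.286 sts per in.
right front: 11 × 4.286 = 47.14 → 47.
button band: 2 × 4.286 = 8.57 → 9.
left front: 12.5 × 4.286 = 53.57 → 54.
sleeve: 15 × 4.286 = 64.29 → 64.

right front 47; button band 9; left front 54; sleeve 64.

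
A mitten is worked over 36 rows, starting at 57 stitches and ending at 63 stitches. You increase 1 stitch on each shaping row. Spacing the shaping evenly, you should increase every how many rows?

Increase every 6th row.

Stitches to add: |63 − 57| = 6.
Shaping rows needed: 6 / 1 = 6.
36 rows / 6 = every 6 rows.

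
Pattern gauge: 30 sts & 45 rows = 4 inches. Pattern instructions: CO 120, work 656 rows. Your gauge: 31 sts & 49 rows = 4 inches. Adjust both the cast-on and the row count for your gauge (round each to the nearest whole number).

Cast on 124 stitches; work 714 rows.

Stitches: 120 × 31/30 = 124.00 → 124.
Rows: 656 × 49/45 = 714.31 → 714.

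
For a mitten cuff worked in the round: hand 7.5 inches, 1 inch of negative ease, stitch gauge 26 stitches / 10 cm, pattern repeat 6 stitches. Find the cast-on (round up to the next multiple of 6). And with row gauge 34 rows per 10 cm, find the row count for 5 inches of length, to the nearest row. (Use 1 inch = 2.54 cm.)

Finished = 7.5 − 1 = 6.5 inches.
6.5 inches × 2.54 = 16.51 cm.
26/10 = 2.6 sts per cm; 16.51 × 2.6 = 42.93 sts.
Next multiple of 6 → 48.
5 inches = 12.70 cm; × 3.4 = 43.18 → 43 rows.

Cast on 48 stitches; work 43 rows.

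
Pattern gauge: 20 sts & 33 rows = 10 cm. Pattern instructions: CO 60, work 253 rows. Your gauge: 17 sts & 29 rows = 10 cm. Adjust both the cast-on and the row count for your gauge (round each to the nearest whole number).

Stitches: 60 × 17/20 = 51.00 → 51.
Rows: 253 × 29/33 = 222.33 → 222.

Cast on 51 stitches; work 222 rows.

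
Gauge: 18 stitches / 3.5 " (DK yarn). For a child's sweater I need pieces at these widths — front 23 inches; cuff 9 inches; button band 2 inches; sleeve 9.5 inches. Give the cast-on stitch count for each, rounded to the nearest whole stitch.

Rate = 18/3.5 = 5.143 sts per in.
front: 23 × 5.143 = 118.29 → 118.
cuff: 9 × 5.143 = 46.29 → 46.
button band: 2 × 5.143 = 10.29 → 10.
sleeve: 9.5 × 5.143 = 48.86 → 49.

front 118; cuff 46; button band 10; sleeve 49.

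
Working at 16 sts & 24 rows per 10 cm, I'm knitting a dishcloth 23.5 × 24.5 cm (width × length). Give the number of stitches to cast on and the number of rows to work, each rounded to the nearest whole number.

Cast on 38 stitches and work 59 rows.

Stitch gauge = 16/10 = 1.6 sts/cm; 23.5 × 1.6 = 37.60 → 38 sts.
Row gauge = 24/10 = 2.4 rows/cm; 24.5 × 2.4 = 58.80 → 59 rows.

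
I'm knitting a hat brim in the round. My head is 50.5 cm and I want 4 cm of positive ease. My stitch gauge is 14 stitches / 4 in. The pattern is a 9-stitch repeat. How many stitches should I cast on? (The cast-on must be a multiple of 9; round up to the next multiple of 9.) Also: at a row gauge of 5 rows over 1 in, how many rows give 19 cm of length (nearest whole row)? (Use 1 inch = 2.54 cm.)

Finished = 50.5 + 4 = 54.5 cm.
54.5 cm × 1/2.54 = 21.46 inches.
14/4 = 3.5 sts per in; 21.46 × 3.5 = 75.10 sts.
Next multiple of 9 → 81.
19 cm = 7.48 inches; × 5 = 37.40 → 37 rows.

Cast on 81 stitches; work 37 rows.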